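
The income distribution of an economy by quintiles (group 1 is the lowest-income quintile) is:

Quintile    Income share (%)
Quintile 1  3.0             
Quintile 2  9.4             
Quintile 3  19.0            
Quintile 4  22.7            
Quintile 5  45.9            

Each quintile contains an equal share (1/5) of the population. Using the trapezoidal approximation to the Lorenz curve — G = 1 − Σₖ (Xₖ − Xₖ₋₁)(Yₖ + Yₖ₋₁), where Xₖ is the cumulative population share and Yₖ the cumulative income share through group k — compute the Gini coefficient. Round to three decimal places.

0.396

Cumulative income shares Yₖ: 0.0300, 0.1240, 0.3140, 0.5410, 1.0000
Σ (Xₖ−Xₖ₋₁)(Yₖ+Yₖ₋₁) = (1/5)(0.0300+0.0000) + (1/5)(0.1240+0.0300) + (1/5)(0.3140+0.1240) + (1/5)(0.5410+0.3140) + (1/5)(1.0000+0.5410)
  = 0.0060 + 0.0308 + 0.0876 + 0.1710 + 0.3082 = 0.6036
G = 1 − 0.6036 = 0.3964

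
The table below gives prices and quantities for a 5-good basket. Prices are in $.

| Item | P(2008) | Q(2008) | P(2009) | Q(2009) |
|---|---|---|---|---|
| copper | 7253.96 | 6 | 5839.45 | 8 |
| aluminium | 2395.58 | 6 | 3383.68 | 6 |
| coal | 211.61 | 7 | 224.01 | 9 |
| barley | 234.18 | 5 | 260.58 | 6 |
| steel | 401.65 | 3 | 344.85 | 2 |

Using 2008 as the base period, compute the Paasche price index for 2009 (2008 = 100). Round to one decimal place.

Paasche price index uses current-period quantities as weights.
ΣP(2009)·Q(2009) = 5839.45×8 + 3383.68×6 + 224.01×9 + 260.58×6 + 344.85×2 = 46715.6 + 20302.08 + 2016.09 + 1563.48 + 689.7 = 71286.95
ΣP(2008)·Q(2009) = 7253.96×8 + 2395.58×6 + 211.61×9 + 234.18×6 + 401.65×2 = 58031.68 + 14373.48 + 1904.49 + 1405.08 + 803.3 = 76518.03
Index = 71286.95 / 76518.03 × 100 = 93.1636

93.2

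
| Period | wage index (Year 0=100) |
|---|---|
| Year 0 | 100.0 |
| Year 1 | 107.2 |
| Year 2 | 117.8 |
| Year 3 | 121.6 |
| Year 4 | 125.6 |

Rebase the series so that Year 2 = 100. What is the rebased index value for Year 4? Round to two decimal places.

106.62

Rebased(Year 4) = 125.6 / 117.8 × 100 = 106.6214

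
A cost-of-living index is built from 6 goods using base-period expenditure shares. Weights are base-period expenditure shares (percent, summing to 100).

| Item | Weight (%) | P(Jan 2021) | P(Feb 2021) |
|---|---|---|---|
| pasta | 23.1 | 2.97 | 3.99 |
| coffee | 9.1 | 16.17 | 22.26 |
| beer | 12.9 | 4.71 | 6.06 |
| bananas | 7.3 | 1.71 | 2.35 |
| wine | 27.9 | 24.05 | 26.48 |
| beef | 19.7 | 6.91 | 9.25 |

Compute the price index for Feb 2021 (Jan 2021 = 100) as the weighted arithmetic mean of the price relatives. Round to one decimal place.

pasta: 23.1 × (3.99/2.97) = 23.1 × 1.343434 = 31.0333
coffee: 9.1 × (22.26/16.17) = 9.1 × 1.376623 = 12.5273
beer: 12.9 × (6.06/4.71) = 12.9 × 1.286624 = 16.5975
bananas: 7.3 × (2.35/1.71) = 7.3 × 1.374269 = 10.0322
wine: 27.9 × (26.48/24.05) = 27.9 × 1.101040 = 30.7190
beef: 19.7 × (9.25/6.91) = 19.7 × 1.338640 = 26.3712
Index = Σ wᵢ·(p₁ᵢ/p₀ᵢ) = 31.0333 + 12.5273 + 16.5975 + 10.0322 + 30.7190 + 26.3712 = 127.2804

127.3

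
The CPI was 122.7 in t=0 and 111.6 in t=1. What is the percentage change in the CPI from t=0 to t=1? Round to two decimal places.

Change = (111.6 − 122.7) / 122.7 × 100
       = -11.1 / 122.7 × 100 = -9.0465%

-9.05%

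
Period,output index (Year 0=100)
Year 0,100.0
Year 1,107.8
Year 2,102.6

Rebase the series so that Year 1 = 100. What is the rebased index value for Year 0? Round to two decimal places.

92.76

Rebased(Year 0) = 100.0 / 107.8 × 100 = 92.7644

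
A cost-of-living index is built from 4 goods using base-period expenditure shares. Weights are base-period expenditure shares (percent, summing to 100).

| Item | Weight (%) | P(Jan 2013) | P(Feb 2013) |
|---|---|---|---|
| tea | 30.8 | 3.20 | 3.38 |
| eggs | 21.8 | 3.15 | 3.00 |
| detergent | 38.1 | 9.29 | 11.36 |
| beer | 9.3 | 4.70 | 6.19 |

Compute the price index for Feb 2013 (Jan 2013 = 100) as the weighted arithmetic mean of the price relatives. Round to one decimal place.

tea: 30.8 × (3.38/3.20) = 30.8 × 1.056250 = 32.5325
eggs: 21.8 × (3.00/3.15) = 21.8 × 0.952381 = 20.7619
detergent: 38.1 × (11.36/9.29) = 38.1 × 1.222820 = 46.5895
beer: 9.3 × (6.19/4.70) = 9.3 × 1.317021 = 12.2483
Index = Σ wᵢ·(p₁ᵢ/p₀ᵢ) = 32.5325 + 20.7619 + 46.5895 + 12.2483 = 112.1322

112.1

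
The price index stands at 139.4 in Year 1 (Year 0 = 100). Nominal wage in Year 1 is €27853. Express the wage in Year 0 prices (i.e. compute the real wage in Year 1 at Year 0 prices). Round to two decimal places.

Real = Nominal ÷ (Index/100) = 27853 ÷ (139.4/100)
     = 27853 ÷ 1.394 = 19980.6313

19980.63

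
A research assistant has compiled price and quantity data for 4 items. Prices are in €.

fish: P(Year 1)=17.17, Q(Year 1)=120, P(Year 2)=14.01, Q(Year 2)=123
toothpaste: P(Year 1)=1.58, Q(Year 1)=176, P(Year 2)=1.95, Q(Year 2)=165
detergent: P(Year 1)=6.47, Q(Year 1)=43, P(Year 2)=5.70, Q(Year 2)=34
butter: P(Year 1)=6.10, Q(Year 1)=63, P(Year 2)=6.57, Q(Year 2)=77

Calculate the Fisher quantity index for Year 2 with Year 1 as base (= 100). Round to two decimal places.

Laspeyres component (base-period weights):
ΣP(Year 1)Q(Year 2) = 17.17×123 + 1.58×165 + 6.47×34 + 6.10×77 = 2111.91 + 260.7 + 219.98 + 469.7 = 3062.29
ΣP(Year 1)Q(Year 1) = 17.17×120 + 1.58×176 + 6.47×43 + 6.10×63 = 2060.4 + 278.08 + 278.21 + 384.3 = 3000.99
L = 3062.29 / 3000.99 × 100 = 102.0427
Paasche component (current-period weights):
ΣP(Year 2)Q(Year 2) = 14.01×123 + 1.95×165 + 5.70×34 + 6.57×77 = 1723.23 + 321.75 + 193.8 + 505.89 = 2744.67
ΣP(Year 2)Q(Year 1) = 14.01×120 + 1.95×176 + 5.70×43 + 6.57×63 = 1681.2 + 343.2 + 245.1 + 413.91 = 2683.41
P = 2744.67 / 2683.41 × 100 = 102.2829
Fisher = √(L × P) = √(102.0427 × 102.2829) = 102.1627

102.16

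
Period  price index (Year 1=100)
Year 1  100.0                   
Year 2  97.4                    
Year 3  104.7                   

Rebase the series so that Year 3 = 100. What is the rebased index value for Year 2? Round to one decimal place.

93.0

Rebased(Year 2) = 97.4 / 104.7 × 100 = 93.0277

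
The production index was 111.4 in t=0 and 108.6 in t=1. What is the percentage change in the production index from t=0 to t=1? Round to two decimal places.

-2.51%

Change = (108.6 − 111.4) / 111.4 × 100
       = -2.8 / 111.4 × 100 = -2.5135%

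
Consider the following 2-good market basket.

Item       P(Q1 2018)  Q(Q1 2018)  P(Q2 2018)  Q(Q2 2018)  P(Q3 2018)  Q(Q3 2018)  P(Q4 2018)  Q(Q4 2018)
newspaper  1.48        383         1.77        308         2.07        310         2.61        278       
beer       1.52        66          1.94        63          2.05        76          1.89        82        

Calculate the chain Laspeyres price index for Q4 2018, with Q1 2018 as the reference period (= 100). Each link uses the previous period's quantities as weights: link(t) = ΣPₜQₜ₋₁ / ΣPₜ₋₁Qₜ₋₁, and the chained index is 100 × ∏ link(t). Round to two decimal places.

Link Q1 2018→Q2 2018:
ΣP(Q2 2018)Q(Q1 2018) = 1.77×383 + 1.94×66 = 677.91 + 128.04 = 805.95
ΣP(Q1 2018)Q(Q1 2018) = 1.48×383 + 1.52×66 = 566.84 + 100.32 = 667.16
link = 805.95/667.16 = 1.208031
Link Q2 2018→Q3 2018:
ΣP(Q3 2018)Q(Q2 2018) = 2.07×308 + 2.05×63 = 637.56 + 129.15 = 766.71
ΣP(Q2 2018)Q(Q2 2018) = 1.77×308 + 1.94×63 = 545.16 + 122.22 = 667.38
link = 766.71/667.38 = 1.148836
Link Q3 2018→Q4 2018:
ΣP(Q4 2018)Q(Q3 2018) = 2.61×310 + 1.89×76 = 809.1 + 143.64 = 952.74
ΣP(Q3 2018)Q(Q3 2018) = 2.07×310 + 2.05×76 = 641.7 + 155.8 = 797.5
link = 952.74/797.5 = 1.194658
Chained index = 100 × 1.208031 × 1.148836 × 1.194658 = 165.7982

165.80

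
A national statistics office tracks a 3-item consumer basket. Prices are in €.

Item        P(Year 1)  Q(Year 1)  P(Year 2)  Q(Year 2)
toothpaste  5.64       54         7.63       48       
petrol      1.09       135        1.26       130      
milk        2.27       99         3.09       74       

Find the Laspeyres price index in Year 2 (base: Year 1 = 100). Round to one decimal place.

131.3

Laspeyres price index uses base-period quantities as weights.
ΣP(Year 2)·Q(Year 1) = 7.63×54 + 1.26×135 + 3.09×99 = 412.02 + 170.1 + 305.91 = 888.03
ΣP(Year 1)·Q(Year 1) = 5.64×54 + 1.09×135 + 2.27×99 = 304.56 + 147.15 + 224.73 = 676.44
Index = 888.03 / 676.44 × 100 = 131.2799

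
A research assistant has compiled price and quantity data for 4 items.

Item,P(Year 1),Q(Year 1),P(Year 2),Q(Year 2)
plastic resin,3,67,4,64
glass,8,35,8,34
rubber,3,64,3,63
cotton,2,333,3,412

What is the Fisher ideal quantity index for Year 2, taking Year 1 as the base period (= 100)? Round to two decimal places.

Laspeyres component (base-period weights):
ΣP(Year 1)Q(Year 2) = 3×64 + 8×34 + 3×63 + 2×412 = 192 + 272 + 189 + 824 = 1477
ΣP(Year 1)Q(Year 1) = 3×67 + 8×35 + 3×64 + 2×333 = 201 + 280 + 192 + 666 = 1339
L = 1477 / 1339 × 100 = 110.3062
Paasche component (current-period weights):
ΣP(Year 2)Q(Year 2) = 4×64 + 8×34 + 3×63 + 3×412 = 256 + 272 + 189 + 1236 = 1953
ΣP(Year 2)Q(Year 1) = 4×67 + 8×35 + 3×64 + 3×333 = 268 + 280 + 192 + 999 = 1739
P = 1953 / 1739 × 100 = 112.3059
Fisher = √(L × P) = √(110.3062 × 112.3059) = 111.3016

111.30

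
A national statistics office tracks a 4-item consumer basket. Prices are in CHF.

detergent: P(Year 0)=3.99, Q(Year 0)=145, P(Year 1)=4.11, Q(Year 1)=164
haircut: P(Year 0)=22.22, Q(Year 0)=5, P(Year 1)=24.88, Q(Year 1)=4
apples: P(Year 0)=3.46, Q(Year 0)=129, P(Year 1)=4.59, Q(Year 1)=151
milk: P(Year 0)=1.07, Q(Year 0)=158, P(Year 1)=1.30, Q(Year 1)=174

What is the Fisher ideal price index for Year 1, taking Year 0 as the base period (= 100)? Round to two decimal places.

116.45

Laspeyres component (base-period weights):
ΣP(Year 1)Q(Year 0) = 4.11×145 + 24.88×5 + 4.59×129 + 1.30×158 = 595.95 + 124.4 + 592.11 + 205.4 = 1517.86
ΣP(Year 0)Q(Year 0) = 3.99×145 + 22.22×5 + 3.46×129 + 1.07×158 = 578.55 + 111.1 + 446.34 + 169.06 = 1305.05
L = 1517.86 / 1305.05 × 100 = 116.3067
Paasche component (current-period weights):
ΣP(Year 1)Q(Year 1) = 4.11×164 + 24.88×4 + 4.59×151 + 1.30×174 = 674.04 + 99.52 + 693.09 + 226.2 = 1692.85
ΣP(Year 0)Q(Year 1) = 3.99×164 + 22.22×4 + 3.46×151 + 1.07×174 = 654.36 + 88.88 + 522.46 + 186.18 = 1451.88
P = 1692.85 / 1451.88 × 100 = 116.5971
Fisher = √(L × P) = √(116.3067 × 116.5971) = 116.4518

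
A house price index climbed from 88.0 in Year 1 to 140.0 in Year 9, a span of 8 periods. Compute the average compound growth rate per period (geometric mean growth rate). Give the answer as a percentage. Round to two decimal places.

5.98%

Growth factor = (140.0/88.0)^(1/8) = (1.590909)^(1/8) = 1.059755
Growth rate = 1.059755 − 1 = 0.059755 = 5.9755%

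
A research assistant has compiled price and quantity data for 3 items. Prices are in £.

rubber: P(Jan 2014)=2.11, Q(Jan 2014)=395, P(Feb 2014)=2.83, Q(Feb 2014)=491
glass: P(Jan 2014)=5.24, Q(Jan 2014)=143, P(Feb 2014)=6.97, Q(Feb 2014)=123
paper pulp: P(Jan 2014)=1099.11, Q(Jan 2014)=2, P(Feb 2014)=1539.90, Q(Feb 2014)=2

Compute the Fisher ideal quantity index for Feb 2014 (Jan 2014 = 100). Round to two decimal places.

Laspeyres component (base-period weights):
ΣP(Jan 2014)Q(Feb 2014) = 2.11×491 + 5.24×123 + 1099.11×2 = 1036.01 + 644.52 + 2198.22 = 3878.75
ΣP(Jan 2014)Q(Jan 2014) = 2.11×395 + 5.24×143 + 1099.11×2 = 833.45 + 749.32 + 2198.22 = 3780.99
L = 3878.75 / 3780.99 × 100 = 102.5856
Paasche component (current-period weights):
ΣP(Feb 2014)Q(Feb 2014) = 2.83×491 + 6.97×123 + 1539.90×2 = 1389.53 + 857.31 + 3079.8 = 5326.64
ΣP(Feb 2014)Q(Jan 2014) = 2.83×395 + 6.97×143 + 1539.90×2 = 1117.85 + 996.71 + 3079.8 = 5194.36
P = 5326.64 / 5194.36 × 100 = 102.5466
Fisher = √(L × P) = √(102.5856 × 102.5466) = 102.5661

102.57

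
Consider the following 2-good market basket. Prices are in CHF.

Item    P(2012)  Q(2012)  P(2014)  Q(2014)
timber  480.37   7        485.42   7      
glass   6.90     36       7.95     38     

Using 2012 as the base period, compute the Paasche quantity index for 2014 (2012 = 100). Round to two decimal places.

100.43

Paasche quantity index uses current-period prices as weights.
ΣP(2014)·Q(2014) = 485.42×7 + 7.95×38 = 3397.94 + 302.1 = 3700.04
ΣP(2014)·Q(2012) = 485.42×7 + 7.95×36 = 3397.94 + 286.2 = 3684.14
Index = 3700.04 / 3684.14 × 100 = 100.4316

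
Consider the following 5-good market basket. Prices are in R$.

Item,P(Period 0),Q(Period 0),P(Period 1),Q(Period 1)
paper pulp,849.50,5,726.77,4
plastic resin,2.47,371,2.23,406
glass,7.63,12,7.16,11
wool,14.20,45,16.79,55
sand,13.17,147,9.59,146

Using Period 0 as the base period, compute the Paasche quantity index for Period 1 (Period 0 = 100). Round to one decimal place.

92.6

Paasche quantity index uses current-period prices as weights.
ΣP(Period 1)·Q(Period 1) = 726.77×4 + 2.23×406 + 7.16×11 + 16.79×55 + 9.59×146 = 2907.08 + 905.38 + 78.76 + 923.45 + 1400.14 = 6214.81
ΣP(Period 1)·Q(Period 0) = 726.77×5 + 2.23×371 + 7.16×12 + 16.79×45 + 9.59×147 = 3633.85 + 827.33 + 85.92 + 755.55 + 1409.73 = 6712.38
Index = 6214.81 / 6712.38 × 100 = 92.5873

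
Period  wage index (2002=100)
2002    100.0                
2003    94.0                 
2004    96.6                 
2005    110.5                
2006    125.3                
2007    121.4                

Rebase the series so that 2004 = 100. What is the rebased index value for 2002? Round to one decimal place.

Rebased(2002) = 100.0 / 96.6 × 100 = 103.5197

103.5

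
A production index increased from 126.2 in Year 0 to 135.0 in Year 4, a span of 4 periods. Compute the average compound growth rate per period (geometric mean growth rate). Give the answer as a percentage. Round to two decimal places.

Growth factor = (135.0/126.2)^(1/4) = (1.069731)^(1/4) = 1.016994
Growth rate = 1.016994 − 1 = 0.016994 = 1.6994%

1.70%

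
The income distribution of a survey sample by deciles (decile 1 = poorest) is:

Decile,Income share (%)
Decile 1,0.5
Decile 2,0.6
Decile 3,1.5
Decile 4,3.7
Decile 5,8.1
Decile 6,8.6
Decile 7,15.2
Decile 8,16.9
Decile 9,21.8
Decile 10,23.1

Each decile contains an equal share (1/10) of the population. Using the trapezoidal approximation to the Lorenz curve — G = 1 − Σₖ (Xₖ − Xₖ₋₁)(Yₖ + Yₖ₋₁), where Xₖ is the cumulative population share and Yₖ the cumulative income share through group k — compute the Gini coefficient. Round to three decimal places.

Cumulative income shares Yₖ: 0.0050, 0.0110, 0.0260, 0.0630, 0.1440, 0.2300, 0.3820, 0.5510, 0.7690, 1.0000
Σ (Xₖ−Xₖ₋₁)(Yₖ+Yₖ₋₁) = (1/10)(0.0050+0.0000) + (1/10)(0.0110+0.0050) + (1/10)(0.0260+0.0110) + (1/10)(0.0630+0.0260) + (1/10)(0.1440+0.0630) + (1/10)(0.2300+0.1440) + (1/10)(0.3820+0.2300) + (1/10)(0.5510+0.3820) + (1/10)(0.7690+0.5510) + (1/10)(1.0000+0.7690)
  = 0.0005 + 0.0016 + 0.0037 + 0.0089 + 0.0207 + 0.0374 + 0.0612 + 0.0933 + 0.1320 + 0.1769 = 0.5362
G = 1 − 0.5362 = 0.4638

0.464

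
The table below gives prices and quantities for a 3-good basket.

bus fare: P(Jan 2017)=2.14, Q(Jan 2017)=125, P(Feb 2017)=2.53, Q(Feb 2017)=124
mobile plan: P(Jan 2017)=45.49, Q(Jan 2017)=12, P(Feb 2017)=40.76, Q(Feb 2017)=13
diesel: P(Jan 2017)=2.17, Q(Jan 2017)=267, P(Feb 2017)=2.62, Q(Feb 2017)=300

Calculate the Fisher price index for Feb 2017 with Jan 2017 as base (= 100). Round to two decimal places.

Laspeyres component (base-period weights):
ΣP(Feb 2017)Q(Jan 2017) = 2.53×125 + 40.76×12 + 2.62×267 = 316.25 + 489.12 + 699.54 = 1504.91
ΣP(Jan 2017)Q(Jan 2017) = 2.14×125 + 45.49×12 + 2.17×267 = 267.5 + 545.88 + 579.39 = 1392.77
L = 1504.91 / 1392.77 × 100 = 108.0516
Paasche component (current-period weights):
ΣP(Feb 2017)Q(Feb 2017) = 2.53×124 + 40.76×13 + 2.62×300 = 313.72 + 529.88 + 786 = 1629.6
ΣP(Jan 2017)Q(Feb 2017) = 2.14×124 + 45.49×13 + 2.17×300 = 265.36 + 591.37 + 651 = 1507.73
P = 1629.6 / 1507.73 × 100 = 108.0830
Fisher = √(L × P) = √(108.0516 × 108.0830) = 108.0673

108.07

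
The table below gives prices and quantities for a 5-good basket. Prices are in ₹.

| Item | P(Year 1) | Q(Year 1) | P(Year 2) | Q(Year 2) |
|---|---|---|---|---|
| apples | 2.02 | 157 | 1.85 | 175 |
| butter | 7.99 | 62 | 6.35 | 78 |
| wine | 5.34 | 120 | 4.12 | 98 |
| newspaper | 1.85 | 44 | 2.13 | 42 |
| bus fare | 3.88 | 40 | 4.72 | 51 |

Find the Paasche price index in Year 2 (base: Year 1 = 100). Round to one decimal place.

Paasche price index uses current-period quantities as weights.
ΣP(Year 2)·Q(Year 2) = 1.85×175 + 6.35×78 + 4.12×98 + 2.13×42 + 4.72×51 = 323.75 + 495.3 + 403.76 + 89.46 + 240.72 = 1552.99
ΣP(Year 1)·Q(Year 2) = 2.02×175 + 7.99×78 + 5.34×98 + 1.85×42 + 3.88×51 = 353.5 + 623.22 + 523.32 + 77.7 + 197.88 = 1775.62
Index = 1552.99 / 1775.62 × 100 = 87.4618

87.5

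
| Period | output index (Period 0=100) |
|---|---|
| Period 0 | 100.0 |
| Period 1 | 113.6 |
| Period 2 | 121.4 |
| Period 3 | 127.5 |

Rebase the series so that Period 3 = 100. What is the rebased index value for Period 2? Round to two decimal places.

Rebased(Period 2) = 121.4 / 127.5 × 100 = 95.2157

95.22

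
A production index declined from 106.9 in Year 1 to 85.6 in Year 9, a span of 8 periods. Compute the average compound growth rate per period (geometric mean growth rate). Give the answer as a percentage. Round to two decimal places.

Growth factor = (85.6/106.9)^(1/8) = (0.800748)^(1/8) = 0.972606
Growth rate = 0.972606 − 1 = -0.027394 = -2.7394%

-2.74%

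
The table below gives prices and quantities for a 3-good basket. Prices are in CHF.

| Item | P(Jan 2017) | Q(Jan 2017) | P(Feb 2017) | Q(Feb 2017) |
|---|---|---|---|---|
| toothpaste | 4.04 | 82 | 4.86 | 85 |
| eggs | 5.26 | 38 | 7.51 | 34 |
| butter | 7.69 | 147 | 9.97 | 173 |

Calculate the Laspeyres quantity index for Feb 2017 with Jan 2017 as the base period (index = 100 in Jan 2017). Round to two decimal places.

Laspeyres quantity index uses base-period prices as weights.
ΣP(Jan 2017)·Q(Feb 2017) = 4.04×85 + 5.26×34 + 7.69×173 = 343.4 + 178.84 + 1330.37 = 1852.61
ΣP(Jan 2017)·Q(Jan 2017) = 4.04×82 + 5.26×38 + 7.69×147 = 331.28 + 199.88 + 1130.43 = 1661.59
Index = 1852.61 / 1661.59 × 100 = 111.4962

111.50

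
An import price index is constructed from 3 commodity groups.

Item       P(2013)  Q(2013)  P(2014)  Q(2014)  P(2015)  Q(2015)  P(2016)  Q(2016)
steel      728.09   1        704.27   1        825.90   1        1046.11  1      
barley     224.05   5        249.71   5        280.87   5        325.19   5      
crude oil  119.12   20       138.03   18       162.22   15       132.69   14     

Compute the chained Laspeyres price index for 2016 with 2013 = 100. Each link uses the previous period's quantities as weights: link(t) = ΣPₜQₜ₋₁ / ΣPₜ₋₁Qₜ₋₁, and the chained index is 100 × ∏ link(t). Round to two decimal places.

129.27

Link 2013→2014:
ΣP(2014)Q(2013) = 704.27×1 + 249.71×5 + 138.03×20 = 704.27 + 1248.55 + 2760.6 = 4713.42
ΣP(2013)Q(2013) = 728.09×1 + 224.05×5 + 119.12×20 = 728.09 + 1120.25 + 2382.4 = 4230.74
link = 4713.42/4230.74 = 1.114089
Link 2014→2015:
ΣP(2015)Q(2014) = 825.90×1 + 280.87×5 + 162.22×18 = 825.9 + 1404.35 + 2919.96 = 5150.21
ΣP(2014)Q(2014) = 704.27×1 + 249.71×5 + 138.03×18 = 704.27 + 1248.55 + 2484.54 = 4437.36
link = 5150.21/4437.36 = 1.160647
Link 2015→2016:
ΣP(2016)Q(2015) = 1046.11×1 + 325.19×5 + 132.69×15 = 1046.11 + 1625.95 + 1990.35 = 4662.41
ΣP(2015)Q(2015) = 825.90×1 + 280.87×5 + 162.22×15 = 825.9 + 1404.35 + 2433.3 = 4663.55
link = 4662.41/4663.55 = 0.999756
Chained index = 100 × 1.114089 × 1.160647 × 0.999756 = 129.2748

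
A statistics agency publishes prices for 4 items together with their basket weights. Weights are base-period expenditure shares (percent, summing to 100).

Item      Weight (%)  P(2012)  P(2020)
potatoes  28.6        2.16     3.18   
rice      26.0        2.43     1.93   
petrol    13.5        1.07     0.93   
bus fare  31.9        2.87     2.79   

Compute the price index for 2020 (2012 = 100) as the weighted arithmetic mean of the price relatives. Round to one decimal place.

potatoes: 28.6 × (3.18/2.16) = 28.6 × 1.472222 = 42.1056
rice: 26.0 × (1.93/2.43) = 26.0 × 0.794239 = 20.6502
petrol: 13.5 × (0.93/1.07) = 13.5 × 0.869159 = 11.7336
bus fare: 31.9 × (2.79/2.87) = 31.9 × 0.972125 = 31.0108
Index = Σ wᵢ·(p₁ᵢ/p₀ᵢ) = 42.1056 + 20.6502 + 11.7336 + 31.0108 = 105.5002

105.5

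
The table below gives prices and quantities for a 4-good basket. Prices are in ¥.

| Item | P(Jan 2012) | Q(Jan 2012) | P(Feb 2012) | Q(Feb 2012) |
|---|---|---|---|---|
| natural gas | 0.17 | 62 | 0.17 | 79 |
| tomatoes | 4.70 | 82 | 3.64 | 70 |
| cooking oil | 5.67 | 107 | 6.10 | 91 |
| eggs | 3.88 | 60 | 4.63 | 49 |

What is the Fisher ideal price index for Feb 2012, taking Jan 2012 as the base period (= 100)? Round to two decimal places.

100.25

Laspeyres component (base-period weights):
ΣP(Feb 2012)Q(Jan 2012) = 0.17×62 + 3.64×82 + 6.10×107 + 4.63×60 = 10.54 + 298.48 + 652.7 + 277.8 = 1239.52
ΣP(Jan 2012)Q(Jan 2012) = 0.17×62 + 4.70×82 + 5.67×107 + 3.88×60 = 10.54 + 385.4 + 606.69 + 232.8 = 1235.43
L = 1239.52 / 1235.43 × 100 = 100.3311
Paasche component (current-period weights):
ΣP(Feb 2012)Q(Feb 2012) = 0.17×79 + 3.64×70 + 6.10×91 + 4.63×49 = 13.43 + 254.8 + 555.1 + 226.87 = 1050.2
ΣP(Jan 2012)Q(Feb 2012) = 0.17×79 + 4.70×70 + 5.67×91 + 3.88×49 = 13.43 + 329 + 515.97 + 190.12 = 1048.52
P = 1050.2 / 1048.52 × 100 = 100.1602
Fisher = √(L × P) = √(100.3311 × 100.1602) = 100.2456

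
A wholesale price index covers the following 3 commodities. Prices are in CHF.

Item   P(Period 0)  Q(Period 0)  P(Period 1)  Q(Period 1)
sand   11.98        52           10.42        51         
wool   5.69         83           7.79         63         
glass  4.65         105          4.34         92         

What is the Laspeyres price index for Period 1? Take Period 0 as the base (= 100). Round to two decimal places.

Laspeyres price index uses base-period quantities as weights.
ΣP(Period 1)·Q(Period 0) = 10.42×52 + 7.79×83 + 4.34×105 = 541.84 + 646.57 + 455.7 = 1644.11
ΣP(Period 0)·Q(Period 0) = 11.98×52 + 5.69×83 + 4.65×105 = 622.96 + 472.27 + 488.25 = 1583.48
Index = 1644.11 / 1583.48 × 100 = 103.8289

103.83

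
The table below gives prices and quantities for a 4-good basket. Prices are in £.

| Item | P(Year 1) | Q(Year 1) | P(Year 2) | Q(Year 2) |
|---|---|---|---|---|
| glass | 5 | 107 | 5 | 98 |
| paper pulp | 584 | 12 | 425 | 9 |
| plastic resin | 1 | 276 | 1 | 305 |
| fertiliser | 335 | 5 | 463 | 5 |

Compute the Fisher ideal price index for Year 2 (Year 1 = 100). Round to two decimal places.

88.19

Laspeyres component (base-period weights):
ΣP(Year 2)Q(Year 1) = 5×107 + 425×12 + 1×276 + 463×5 = 535 + 5100 + 276 + 2315 = 8226
ΣP(Year 1)Q(Year 1) = 5×107 + 584×12 + 1×276 + 335×5 = 535 + 7008 + 276 + 1675 = 9494
L = 8226 / 9494 × 100 = 86.6442
Paasche component (current-period weights):
ΣP(Year 2)Q(Year 2) = 5×98 + 425×9 + 1×305 + 463×5 = 490 + 3825 + 305 + 2315 = 6935
ΣP(Year 1)Q(Year 2) = 5×98 + 584×9 + 1×305 + 335×5 = 490 + 5256 + 305 + 1675 = 7726
P = 6935 / 7726 × 100 = 89.7618
Fisher = √(L × P) = √(86.6442 × 89.7618) = 88.1892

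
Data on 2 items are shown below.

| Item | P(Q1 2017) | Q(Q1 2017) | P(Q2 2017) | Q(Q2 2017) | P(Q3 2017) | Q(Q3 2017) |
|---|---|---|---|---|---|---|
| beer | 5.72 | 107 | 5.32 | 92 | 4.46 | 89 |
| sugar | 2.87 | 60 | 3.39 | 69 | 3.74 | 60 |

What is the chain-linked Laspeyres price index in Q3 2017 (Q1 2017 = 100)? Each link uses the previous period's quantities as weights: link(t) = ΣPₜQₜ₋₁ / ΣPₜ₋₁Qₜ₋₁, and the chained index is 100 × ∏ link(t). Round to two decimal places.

Link Q1 2017→Q2 2017:
ΣP(Q2 2017)Q(Q1 2017) = 5.32×107 + 3.39×60 = 569.24 + 203.4 = 772.64
ΣP(Q1 2017)Q(Q1 2017) = 5.72×107 + 2.87×60 = 612.04 + 172.2 = 784.24
link = 772.64/784.24 = 0.985209
Link Q2 2017→Q3 2017:
ΣP(Q3 2017)Q(Q2 2017) = 4.46×92 + 3.74×69 = 410.32 + 258.06 = 668.38
ΣP(Q2 2017)Q(Q2 2017) = 5.32×92 + 3.39×69 = 489.44 + 233.91 = 723.35
link = 668.38/723.35 = 0.924006
Chained index = 100 × 0.985209 × 0.924006 = 91.0339

91.03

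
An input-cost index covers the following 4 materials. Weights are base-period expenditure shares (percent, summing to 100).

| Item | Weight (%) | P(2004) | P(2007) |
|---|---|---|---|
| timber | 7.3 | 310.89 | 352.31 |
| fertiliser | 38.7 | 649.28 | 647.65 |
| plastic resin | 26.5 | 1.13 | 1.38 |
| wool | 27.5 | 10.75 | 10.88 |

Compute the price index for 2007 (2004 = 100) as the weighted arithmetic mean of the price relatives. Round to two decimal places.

107.07

timber: 7.3 × (352.31/310.89) = 7.3 × 1.133230 = 8.2726
fertiliser: 38.7 × (647.65/649.28) = 38.7 × 0.997490 = 38.6028
plastic resin: 26.5 × (1.38/1.13) = 26.5 × 1.221239 = 32.3628
wool: 27.5 × (10.88/10.75) = 27.5 × 1.012093 = 27.8326
Index = Σ wᵢ·(p₁ᵢ/p₀ᵢ) = 8.2726 + 38.6028 + 32.3628 + 27.8326 = 107.0708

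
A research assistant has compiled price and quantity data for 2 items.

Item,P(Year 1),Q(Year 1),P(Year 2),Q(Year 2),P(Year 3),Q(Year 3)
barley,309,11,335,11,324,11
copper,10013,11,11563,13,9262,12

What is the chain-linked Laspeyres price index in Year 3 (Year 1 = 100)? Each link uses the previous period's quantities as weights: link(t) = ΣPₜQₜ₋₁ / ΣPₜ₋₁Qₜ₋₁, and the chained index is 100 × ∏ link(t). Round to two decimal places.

92.79

Link Year 1→Year 2:
ΣP(Year 2)Q(Year 1) = 335×11 + 11563×11 = 3685 + 127193 = 130878
ΣP(Year 1)Q(Year 1) = 309×11 + 10013×11 = 3399 + 110143 = 113542
link = 130878/113542 = 1.152684
Link Year 2→Year 3:
ΣP(Year 3)Q(Year 2) = 324×11 + 9262×13 = 3564 + 120406 = 123970
ΣP(Year 2)Q(Year 2) = 335×11 + 11563×13 = 3685 + 150319 = 154004
link = 123970/154004 = 0.804979
Chained index = 100 × 1.152684 × 0.804979 = 92.7886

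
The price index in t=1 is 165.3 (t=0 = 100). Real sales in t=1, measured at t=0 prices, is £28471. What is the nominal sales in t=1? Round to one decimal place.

Nominal = Real × (Index/100) = 28471 × (165.3/100)
        = 28471 × 1.653 = 47062.5630

47062.6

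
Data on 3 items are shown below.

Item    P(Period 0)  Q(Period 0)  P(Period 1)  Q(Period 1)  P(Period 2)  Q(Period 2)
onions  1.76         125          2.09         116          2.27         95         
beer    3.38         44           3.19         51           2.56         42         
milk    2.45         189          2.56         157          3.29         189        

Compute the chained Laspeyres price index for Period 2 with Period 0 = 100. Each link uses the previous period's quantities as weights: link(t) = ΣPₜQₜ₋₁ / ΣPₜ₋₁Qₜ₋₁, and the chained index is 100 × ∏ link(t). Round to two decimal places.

120.09

Link Period 0→Period 1:
ΣP(Period 1)Q(Period 0) = 2.09×125 + 3.19×44 + 2.56×189 = 261.25 + 140.36 + 483.84 = 885.45
ΣP(Period 0)Q(Period 0) = 1.76×125 + 3.38×44 + 2.45×189 = 220 + 148.72 + 463.05 = 831.77
link = 885.45/831.77 = 1.064537
Link Period 1→Period 2:
ΣP(Period 2)Q(Period 1) = 2.27×116 + 2.56×51 + 3.29×157 = 263.32 + 130.56 + 516.53 = 910.41
ΣP(Period 1)Q(Period 1) = 2.09×116 + 3.19×51 + 2.56×157 = 242.44 + 162.69 + 401.92 = 807.05
link = 910.41/807.05 = 1.128071
Chained index = 100 × 1.064537 × 1.128071 = 120.0874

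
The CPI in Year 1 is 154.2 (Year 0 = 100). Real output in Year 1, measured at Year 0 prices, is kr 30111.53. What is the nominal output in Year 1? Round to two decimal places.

Nominal = Real × (Index/100) = 30111.53 × (154.2/100)
        = 30111.53 × 1.542 = 46431.9793

46431.98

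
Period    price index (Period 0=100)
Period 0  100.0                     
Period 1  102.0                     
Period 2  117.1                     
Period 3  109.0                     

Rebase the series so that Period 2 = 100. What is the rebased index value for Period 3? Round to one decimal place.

Rebased(Period 3) = 109.0 / 117.1 × 100 = 93.0828

93.1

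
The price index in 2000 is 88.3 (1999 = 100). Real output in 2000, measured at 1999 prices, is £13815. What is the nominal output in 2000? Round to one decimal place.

Nominal = Real × (Index/100) = 13815 × (88.3/100)
        = 13815 × 0.883 = 12198.6450

12198.6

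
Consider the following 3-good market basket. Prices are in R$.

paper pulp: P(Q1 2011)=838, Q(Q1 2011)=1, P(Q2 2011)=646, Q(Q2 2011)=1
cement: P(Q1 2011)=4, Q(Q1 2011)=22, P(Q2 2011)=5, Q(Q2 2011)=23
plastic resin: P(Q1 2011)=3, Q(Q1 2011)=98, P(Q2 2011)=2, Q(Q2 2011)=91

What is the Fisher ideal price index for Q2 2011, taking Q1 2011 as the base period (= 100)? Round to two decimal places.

Laspeyres component (base-period weights):
ΣP(Q2 2011)Q(Q1 2011) = 646×1 + 5×22 + 2×98 = 646 + 110 + 196 = 952
ΣP(Q1 2011)Q(Q1 2011) = 838×1 + 4×22 + 3×98 = 838 + 88 + 294 = 1220
L = 952 / 1220 × 100 = 78.0328
Paasche component (current-period weights):
ΣP(Q2 2011)Q(Q2 2011) = 646×1 + 5×23 + 2×91 = 646 + 115 + 182 = 943
ΣP(Q1 2011)Q(Q2 2011) = 838×1 + 4×23 + 3×91 = 838 + 92 + 273 = 1203
P = 943 / 1203 × 100 = 78.3874
Fisher = √(L × P) = √(78.0328 × 78.3874) = 78.2099

78.21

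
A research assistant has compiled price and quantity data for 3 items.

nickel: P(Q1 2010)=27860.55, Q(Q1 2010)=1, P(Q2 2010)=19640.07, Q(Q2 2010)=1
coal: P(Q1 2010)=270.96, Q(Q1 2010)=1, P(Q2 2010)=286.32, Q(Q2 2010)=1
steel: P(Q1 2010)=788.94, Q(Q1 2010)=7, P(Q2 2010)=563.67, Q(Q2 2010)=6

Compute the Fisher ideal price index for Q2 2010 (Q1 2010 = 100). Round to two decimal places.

70.93

Laspeyres component (base-period weights):
ΣP(Q2 2010)Q(Q1 2010) = 19640.07×1 + 286.32×1 + 563.67×7 = 19640.07 + 286.32 + 3945.69 = 23872.08
ΣP(Q1 2010)Q(Q1 2010) = 27860.55×1 + 270.96×1 + 788.94×7 = 27860.55 + 270.96 + 5522.58 = 33654.09
L = 23872.08 / 33654.09 × 100 = 70.9337
Paasche component (current-period weights):
ΣP(Q2 2010)Q(Q2 2010) = 19640.07×1 + 286.32×1 + 563.67×6 = 19640.07 + 286.32 + 3382.02 = 23308.41
ΣP(Q1 2010)Q(Q2 2010) = 27860.55×1 + 270.96×1 + 788.94×6 = 27860.55 + 270.96 + 4733.64 = 32865.15
P = 23308.41 / 32865.15 × 100 = 70.9214
Fisher = √(L × P) = √(70.9337 × 70.9214) = 70.9275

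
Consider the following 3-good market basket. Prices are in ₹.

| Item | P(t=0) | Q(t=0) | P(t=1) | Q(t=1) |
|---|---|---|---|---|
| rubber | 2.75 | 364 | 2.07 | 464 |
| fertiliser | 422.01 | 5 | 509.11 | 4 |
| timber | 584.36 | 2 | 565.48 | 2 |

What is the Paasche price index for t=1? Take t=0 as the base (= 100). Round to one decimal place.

Paasche price index uses current-period quantities as weights.
ΣP(t=1)·Q(t=1) = 2.07×464 + 509.11×4 + 565.48×2 = 960.48 + 2036.44 + 1130.96 = 4127.88
ΣP(t=0)·Q(t=1) = 2.75×464 + 422.01×4 + 584.36×2 = 1276 + 1688.04 + 1168.72 = 4132.76
Index = 4127.88 / 4132.76 × 100 = 99.8819

99.9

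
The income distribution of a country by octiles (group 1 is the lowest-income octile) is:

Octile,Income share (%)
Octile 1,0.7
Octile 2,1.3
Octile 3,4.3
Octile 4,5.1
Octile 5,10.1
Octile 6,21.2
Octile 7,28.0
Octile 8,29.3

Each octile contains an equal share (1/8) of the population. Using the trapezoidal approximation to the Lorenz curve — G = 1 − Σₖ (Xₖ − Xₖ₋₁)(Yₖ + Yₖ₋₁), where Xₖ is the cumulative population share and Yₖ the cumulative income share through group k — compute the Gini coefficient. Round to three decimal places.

0.487

Cumulative income shares Yₖ: 0.0070, 0.0200, 0.0630, 0.1140, 0.2150, 0.4270, 0.7070, 1.0000
Σ (Xₖ−Xₖ₋₁)(Yₖ+Yₖ₋₁) = (1/8)(0.0070+0.0000) + (1/8)(0.0200+0.0070) + (1/8)(0.0630+0.0200) + (1/8)(0.1140+0.0630) + (1/8)(0.2150+0.1140) + (1/8)(0.4270+0.2150) + (1/8)(0.7070+0.4270) + (1/8)(1.0000+0.7070)
  = 0.0009 + 0.0034 + 0.0104 + 0.0221 + 0.0411 + 0.0802 + 0.1417 + 0.2134 = 0.5132
G = 1 − 0.5132 = 0.4868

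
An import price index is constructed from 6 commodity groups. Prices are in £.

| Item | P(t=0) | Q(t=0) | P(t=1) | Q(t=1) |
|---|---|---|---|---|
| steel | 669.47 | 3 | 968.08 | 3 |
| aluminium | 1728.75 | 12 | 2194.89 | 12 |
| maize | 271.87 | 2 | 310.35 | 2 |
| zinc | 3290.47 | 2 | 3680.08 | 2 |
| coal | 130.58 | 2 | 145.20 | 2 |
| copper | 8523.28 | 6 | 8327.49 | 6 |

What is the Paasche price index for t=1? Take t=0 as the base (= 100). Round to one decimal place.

107.6

Paasche price index uses current-period quantities as weights.
ΣP(t=1)·Q(t=1) = 968.08×3 + 2194.89×12 + 310.35×2 + 3680.08×2 + 145.20×2 + 8327.49×6 = 2904.24 + 26338.68 + 620.7 + 7360.16 + 290.4 + 49964.94 = 87479.12
ΣP(t=0)·Q(t=1) = 669.47×3 + 1728.75×12 + 271.87×2 + 3290.47×2 + 130.58×2 + 8523.28×6 = 2008.41 + 20745 + 543.74 + 6580.94 + 261.16 + 51139.68 = 81278.93
Index = 87479.12 / 81278.93 × 100 = 107.6283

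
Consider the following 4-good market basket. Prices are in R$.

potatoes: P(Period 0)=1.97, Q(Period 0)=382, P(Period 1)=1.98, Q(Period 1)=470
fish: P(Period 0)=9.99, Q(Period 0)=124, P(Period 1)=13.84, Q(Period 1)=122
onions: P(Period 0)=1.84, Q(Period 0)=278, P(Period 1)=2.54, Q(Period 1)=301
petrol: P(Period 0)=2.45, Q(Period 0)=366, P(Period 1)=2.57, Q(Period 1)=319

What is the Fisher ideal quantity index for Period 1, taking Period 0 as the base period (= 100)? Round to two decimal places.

Laspeyres component (base-period weights):
ΣP(Period 0)Q(Period 1) = 1.97×470 + 9.99×122 + 1.84×301 + 2.45×319 = 925.9 + 1218.78 + 553.84 + 781.55 = 3480.07
ΣP(Period 0)Q(Period 0) = 1.97×382 + 9.99×124 + 1.84×278 + 2.45×366 = 752.54 + 1238.76 + 511.52 + 896.7 = 3399.52
L = 3480.07 / 3399.52 × 100 = 102.3695
Paasche component (current-period weights):
ΣP(Period 1)Q(Period 1) = 1.98×470 + 13.84×122 + 2.54×301 + 2.57×319 = 930.6 + 1688.48 + 764.54 + 819.83 = 4203.45
ΣP(Period 1)Q(Period 0) = 1.98×382 + 13.84×124 + 2.54×278 + 2.57×366 = 756.36 + 1716.16 + 706.12 + 940.62 = 4119.26
P = 4203.45 / 4119.26 × 100 = 102.0438
Fisher = √(L × P) = √(102.3695 × 102.0438) = 102.2065

102.21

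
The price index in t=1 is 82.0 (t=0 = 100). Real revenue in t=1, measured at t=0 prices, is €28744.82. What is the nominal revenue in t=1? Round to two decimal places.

23570.75

Nominal = Real × (Index/100) = 28744.82 × (82.0/100)
        = 28744.82 × 0.820 = 23570.7524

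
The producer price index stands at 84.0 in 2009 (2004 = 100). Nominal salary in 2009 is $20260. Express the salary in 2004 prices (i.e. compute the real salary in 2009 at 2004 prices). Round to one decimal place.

Real = Nominal ÷ (Index/100) = 20260 ÷ (84.0/100)
     = 20260 ÷ 0.840 = 24119.0476

24119.0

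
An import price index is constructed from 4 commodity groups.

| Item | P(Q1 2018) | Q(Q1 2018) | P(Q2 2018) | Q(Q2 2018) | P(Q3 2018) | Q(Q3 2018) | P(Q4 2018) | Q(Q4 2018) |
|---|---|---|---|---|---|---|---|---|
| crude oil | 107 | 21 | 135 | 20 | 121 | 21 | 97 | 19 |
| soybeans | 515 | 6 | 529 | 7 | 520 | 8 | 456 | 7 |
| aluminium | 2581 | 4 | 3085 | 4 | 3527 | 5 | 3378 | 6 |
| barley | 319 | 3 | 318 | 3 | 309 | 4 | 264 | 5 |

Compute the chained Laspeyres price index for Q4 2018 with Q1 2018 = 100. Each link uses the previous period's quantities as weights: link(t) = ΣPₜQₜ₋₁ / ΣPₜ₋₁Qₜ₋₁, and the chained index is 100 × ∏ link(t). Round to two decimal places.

Link Q1 2018→Q2 2018:
ΣP(Q2 2018)Q(Q1 2018) = 135×21 + 529×6 + 3085×4 + 318×3 = 2835 + 3174 + 12340 + 954 = 19303
ΣP(Q1 2018)Q(Q1 2018) = 107×21 + 515×6 + 2581×4 + 319×3 = 2247 + 3090 + 10324 + 957 = 16618
link = 19303/16618 = 1.161572
Link Q2 2018→Q3 2018:
ΣP(Q3 2018)Q(Q2 2018) = 121×20 + 520×7 + 3527×4 + 309×3 = 2420 + 3640 + 14108 + 927 = 21095
ΣP(Q2 2018)Q(Q2 2018) = 135×20 + 529×7 + 3085×4 + 318×3 = 2700 + 3703 + 12340 + 954 = 19697
link = 21095/19697 = 1.070975
Link Q3 2018→Q4 2018:
ΣP(Q4 2018)Q(Q3 2018) = 97×21 + 456×8 + 3378×5 + 264×4 = 2037 + 3648 + 16890 + 1056 = 23631
ΣP(Q3 2018)Q(Q3 2018) = 121×21 + 520×8 + 3527×5 + 309×4 = 2541 + 4160 + 17635 + 1236 = 25572
link = 23631/25572 = 0.924097
Chained index = 100 × 1.161572 × 1.070975 × 0.924097 = 114.9590

114.96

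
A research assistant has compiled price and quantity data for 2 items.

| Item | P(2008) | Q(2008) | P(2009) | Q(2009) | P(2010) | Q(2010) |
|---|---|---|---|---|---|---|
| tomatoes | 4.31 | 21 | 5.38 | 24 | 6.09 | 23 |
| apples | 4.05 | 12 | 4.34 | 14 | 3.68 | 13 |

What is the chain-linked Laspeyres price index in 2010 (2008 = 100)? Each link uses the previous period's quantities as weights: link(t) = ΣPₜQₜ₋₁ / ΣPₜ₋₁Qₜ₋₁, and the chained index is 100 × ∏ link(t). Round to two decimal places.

123.53

Link 2008→2009:
ΣP(2009)Q(2008) = 5.38×21 + 4.34×12 = 112.98 + 52.08 = 165.06
ΣP(2008)Q(2008) = 4.31×21 + 4.05×12 = 90.51 + 48.6 = 139.11
link = 165.06/139.11 = 1.186543
Link 2009→2010:
ΣP(2010)Q(2009) = 6.09×24 + 3.68×14 = 146.16 + 51.52 = 197.68
ΣP(2009)Q(2009) = 5.38×24 + 4.34×14 = 129.12 + 60.76 = 189.88
link = 197.68/189.88 = 1.041079
Chained index = 100 × 1.186543 × 1.041079 = 123.5285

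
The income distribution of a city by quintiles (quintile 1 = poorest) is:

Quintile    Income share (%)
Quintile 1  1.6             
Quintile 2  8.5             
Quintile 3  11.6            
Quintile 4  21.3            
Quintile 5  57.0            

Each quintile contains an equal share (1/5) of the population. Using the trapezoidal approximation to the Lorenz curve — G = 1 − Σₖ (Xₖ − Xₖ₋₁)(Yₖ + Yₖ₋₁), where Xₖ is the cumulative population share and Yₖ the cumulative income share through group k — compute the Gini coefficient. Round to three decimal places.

0.494

Cumulative income shares Yₖ: 0.0160, 0.1010, 0.2170, 0.4300, 1.0000
Σ (Xₖ−Xₖ₋₁)(Yₖ+Yₖ₋₁) = (1/5)(0.0160+0.0000) + (1/5)(0.1010+0.0160) + (1/5)(0.2170+0.1010) + (1/5)(0.4300+0.2170) + (1/5)(1.0000+0.4300)
  = 0.0032 + 0.0234 + 0.0636 + 0.1294 + 0.2860 = 0.5056
G = 1 − 0.5056 = 0.4944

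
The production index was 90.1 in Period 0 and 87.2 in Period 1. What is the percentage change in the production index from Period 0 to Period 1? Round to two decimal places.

-3.22%

Change = (87.2 − 90.1) / 90.1 × 100
       = -2.9 / 90.1 × 100 = -3.2186%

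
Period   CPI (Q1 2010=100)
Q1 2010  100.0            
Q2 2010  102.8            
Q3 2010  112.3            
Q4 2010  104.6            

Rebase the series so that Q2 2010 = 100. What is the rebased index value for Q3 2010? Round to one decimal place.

109.2

Rebased(Q3 2010) = 112.3 / 102.8 × 100 = 109.2412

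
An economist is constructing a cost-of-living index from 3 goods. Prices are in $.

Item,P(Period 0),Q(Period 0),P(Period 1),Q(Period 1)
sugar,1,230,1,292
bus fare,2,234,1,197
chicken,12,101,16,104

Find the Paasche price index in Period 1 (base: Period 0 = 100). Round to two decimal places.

Paasche price index uses current-period quantities as weights.
ΣP(Period 1)·Q(Period 1) = 1×292 + 1×197 + 16×104 = 292 + 197 + 1664 = 2153
ΣP(Period 0)·Q(Period 1) = 1×292 + 2×197 + 12×104 = 292 + 394 + 1248 = 1934
Index = 2153 / 1934 × 100 = 111.3237

111.32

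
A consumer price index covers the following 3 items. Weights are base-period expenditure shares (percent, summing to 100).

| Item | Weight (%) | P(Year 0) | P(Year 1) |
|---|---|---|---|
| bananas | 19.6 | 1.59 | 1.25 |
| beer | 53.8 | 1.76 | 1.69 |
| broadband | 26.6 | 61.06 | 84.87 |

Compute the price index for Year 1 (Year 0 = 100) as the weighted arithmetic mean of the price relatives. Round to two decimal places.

bananas: 19.6 × (1.25/1.59) = 19.6 × 0.786164 = 15.4088
beer: 53.8 × (1.69/1.76) = 53.8 × 0.960227 = 51.6602
broadband: 26.6 × (84.87/61.06) = 26.6 × 1.389944 = 36.9725
Index = Σ wᵢ·(p₁ᵢ/p₀ᵢ) = 15.4088 + 51.6602 + 36.9725 = 104.0416

104.04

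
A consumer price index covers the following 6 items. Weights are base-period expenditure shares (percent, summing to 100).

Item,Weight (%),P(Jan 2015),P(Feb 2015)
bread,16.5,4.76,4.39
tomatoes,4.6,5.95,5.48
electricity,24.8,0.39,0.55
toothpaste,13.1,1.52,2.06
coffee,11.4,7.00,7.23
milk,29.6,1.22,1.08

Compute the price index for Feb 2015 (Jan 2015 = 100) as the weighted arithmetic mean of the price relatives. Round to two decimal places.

110.16

bread: 16.5 × (4.39/4.76) = 16.5 × 0.922269 = 15.2174
tomatoes: 4.6 × (5.48/5.95) = 4.6 × 0.921008 = 4.2366
electricity: 24.8 × (0.55/0.39) = 24.8 × 1.410256 = 34.9744
toothpaste: 13.1 × (2.06/1.52) = 13.1 × 1.355263 = 17.7539
coffee: 11.4 × (7.23/7.00) = 11.4 × 1.032857 = 11.7746
milk: 29.6 × (1.08/1.22) = 29.6 × 0.885246 = 26.2033
Index = Σ wᵢ·(p₁ᵢ/p₀ᵢ) = 15.2174 + 4.2366 + 34.9744 + 17.7539 + 11.7746 + 26.2033 = 110.1602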